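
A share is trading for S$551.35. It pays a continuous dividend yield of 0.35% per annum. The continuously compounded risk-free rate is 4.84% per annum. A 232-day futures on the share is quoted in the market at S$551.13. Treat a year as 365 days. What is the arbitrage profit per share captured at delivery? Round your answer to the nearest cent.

S$16.18 per share

Fair futures: F* = S·e^(carry·T), with carry = (r − q) = 0.0484 − 0.0035 = 0.0449
F* = 551.35 · e^(0.0449 × 232/365) = 551.35 · e^0.028539 = 551.35 × 1.028950 = S$567.3116
Market S$551.13 < fair S$567.3116: forward underpriced → reverse cash-and-carry (short spot, go long the forward).
At maturity, profit = |F_mkt − F*| = |551.13 − 567.3116| = S$16.18 per share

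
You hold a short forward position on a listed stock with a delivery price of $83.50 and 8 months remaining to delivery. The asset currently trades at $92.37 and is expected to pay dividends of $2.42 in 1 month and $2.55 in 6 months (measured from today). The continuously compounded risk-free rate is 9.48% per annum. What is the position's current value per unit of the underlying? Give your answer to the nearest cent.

PV(remaining dividends) I = 2.42·e^(−0.0948·1/12) + 2.55·e^(−0.0948·6/12) = 4.8329
Current forward F = (S − I)·e^(rT) = (92.37 − 4.8329)·e^(0.0948·8/12) = 87.5371 × 1.065240 = 93.2480
Value (long) = (F − K)·e^(−rT) = (93.2480 − 83.50) × 0.938756 = 9.1510
Short position value = −(long value) = -$9.15

-$9.15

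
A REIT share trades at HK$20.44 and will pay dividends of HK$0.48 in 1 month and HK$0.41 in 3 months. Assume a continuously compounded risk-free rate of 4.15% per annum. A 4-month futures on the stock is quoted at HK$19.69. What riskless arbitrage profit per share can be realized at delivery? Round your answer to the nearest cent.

HK$0.14 per share

PV(dividends) I = 0.48·e^(−0.0415·1/12) + 0.41·e^(−0.0415·3/12) = 0.8841
Fair futures F* = (S − I)·e^(rT) = (20.44 − 0.8841)·e^0.013833 = 19.5559 × 1.013929 = 19.8283
Market HK$19.69 < fair 19.8283: forward underpriced → reverse cash-and-carry (short the stock, invest proceeds at r, pay the dividends, go long the forward).
Profit at T = |F_mkt − F*| = |19.69 − 19.8283| = HK$0.14 per share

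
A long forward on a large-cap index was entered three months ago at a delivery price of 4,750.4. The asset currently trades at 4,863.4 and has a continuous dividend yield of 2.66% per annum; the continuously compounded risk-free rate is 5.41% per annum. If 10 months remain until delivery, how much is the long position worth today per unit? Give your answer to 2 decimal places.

Current fair forward for the remaining 10 months: F = S·e^((r − q)·T), (r − q) = 0.0541 − 0.0266 = 0.0275
F = 4863.4 · e^(0.0275 × 10/12) = 4863.4 × 1.02318127 = 4976.1398
Value of long forward = (F − K)·e^(−rT) = (4976.1398 − 4750.4) · e^(−0.0541·10/12)
= 225.7398 × 0.95591782 = 215.79

215.79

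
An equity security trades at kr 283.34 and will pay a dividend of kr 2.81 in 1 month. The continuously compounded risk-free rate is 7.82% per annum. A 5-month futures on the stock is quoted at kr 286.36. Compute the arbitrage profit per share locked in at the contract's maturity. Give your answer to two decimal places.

kr 3.48 per share

PV(dividends) I = 2.81·e^(−0.0782·1/12) = 2.7917
Fair futures F* = (S − I)·e^(rT) = (283.34 − 2.7917)·e^0.032583 = 280.5483 × 1.033120 = 289.8401
Market kr 286.36 < fair 289.8401: forward underpriced → reverse cash-and-carry (short the stock, invest proceeds at r, pay the dividends, go long the forward).
Profit at T = |F_mkt − F*| = |286.36 − 289.8401| = kr 3.48 per share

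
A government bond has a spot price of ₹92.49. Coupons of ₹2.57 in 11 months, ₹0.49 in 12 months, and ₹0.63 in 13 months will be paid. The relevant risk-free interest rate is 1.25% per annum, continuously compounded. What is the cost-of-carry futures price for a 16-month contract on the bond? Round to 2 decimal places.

₹90.34

PV(coupons) I = 2.57·e^(−0.0125·11/12) + 0.49·e^(−0.0125·12/12) + 0.63·e^(−0.0125·13/12)
I = 2.5407 + 0.4839 + 0.6215 = 3.6461
F = (S − I)·e^(rT) = (92.49 − 3.6461) · e^(0.0125·16/12)
= 88.8439 · e^0.016667 = 88.8439 × 1.016807 = ₹90.34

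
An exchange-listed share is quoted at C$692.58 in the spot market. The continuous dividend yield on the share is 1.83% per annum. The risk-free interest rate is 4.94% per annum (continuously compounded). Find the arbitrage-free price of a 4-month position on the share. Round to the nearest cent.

F = S·e^((r − q)T) = 692.58 · e^((0.0494 − 0.0183) × 4/12)
= 692.58 · e^0.010367 = 692.58 × 1.010421
F = C$699.80

C$699.80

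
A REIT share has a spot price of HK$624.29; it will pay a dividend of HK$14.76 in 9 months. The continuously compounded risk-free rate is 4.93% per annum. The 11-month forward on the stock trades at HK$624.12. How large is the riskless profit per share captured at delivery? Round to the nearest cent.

PV(dividends) I = 14.76·e^(−0.0493·9/12) = 14.2242
Fair forward F* = (S − I)·e^(rT) = (624.29 − 14.2242)·e^0.045192 = 610.0658 × 1.046229 = 638.2685
Market HK$624.12 < fair 638.2685: forward underpriced → reverse cash-and-carry (short the stock, invest proceeds at r, pay the dividends, go long the forward).
Profit at T = |F_mkt − F*| = |624.12 − 638.2685| = HK$14.15 per share

HK$14.15 per share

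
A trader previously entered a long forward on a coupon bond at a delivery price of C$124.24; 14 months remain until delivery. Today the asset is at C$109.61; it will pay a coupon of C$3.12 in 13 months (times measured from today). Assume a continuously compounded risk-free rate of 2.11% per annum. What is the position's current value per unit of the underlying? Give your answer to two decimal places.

PV(remaining coupons) I = 3.12·e^(−0.0211·13/12) = 3.0495
Current forward F = (S − I)·e^(rT) = (109.61 − 3.0495)·e^(0.0211·14/12) = 106.5605 × 1.024922 = 109.2162
Value (long) = (F − K)·e^(−rT) = (109.2162 − 124.24) × 0.975684 = -14.6585
Value = -C$14.66

-C$14.66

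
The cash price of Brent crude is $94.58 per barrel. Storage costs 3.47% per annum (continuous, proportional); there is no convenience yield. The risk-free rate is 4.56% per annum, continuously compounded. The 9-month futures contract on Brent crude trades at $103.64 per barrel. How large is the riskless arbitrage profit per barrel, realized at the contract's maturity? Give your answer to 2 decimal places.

Fair futures: F* = S·e^(carry·T), with carry = (r + u) = 0.0456 + 0.0347 = 0.0803
F* = 94.58 · e^(0.0803 × 9/12) = 94.58 · e^0.060225 = 94.58 × 1.062075 = $100.4511
Market $103.64 > fair $100.4511: forward overpriced → cash-and-carry (buy spot, short the forward).
At maturity, profit = |F_mkt − F*| = |103.64 − 100.4511| = $3.19 per barrel

$3.19 per barrel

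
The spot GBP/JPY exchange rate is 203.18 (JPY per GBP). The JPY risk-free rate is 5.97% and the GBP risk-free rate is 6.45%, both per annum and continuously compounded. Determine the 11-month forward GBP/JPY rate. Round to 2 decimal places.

F = S·e^((r_JPY − r_GBP)T) = 203.18 · e^((0.0597 − 0.0645) × 11/12)
= 203.18 · e^-0.004400 = 203.18 × 0.995610
F = 202.29 JPY per GBP

202.29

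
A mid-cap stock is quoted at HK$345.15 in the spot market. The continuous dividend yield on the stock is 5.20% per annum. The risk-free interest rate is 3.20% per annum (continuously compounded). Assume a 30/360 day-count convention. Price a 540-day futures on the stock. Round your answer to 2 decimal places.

HK$334.95

F = S·e^((r − q)T) = 345.15 · e^((0.0320 − 0.0520) × 540/360)
= 345.15 · e^-0.030000 = 345.15 × 0.970446
F = HK$334.95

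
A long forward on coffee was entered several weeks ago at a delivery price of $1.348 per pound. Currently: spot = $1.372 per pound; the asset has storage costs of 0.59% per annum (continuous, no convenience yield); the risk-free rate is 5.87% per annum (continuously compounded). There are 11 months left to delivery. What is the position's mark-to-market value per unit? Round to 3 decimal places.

Current fair forward for the remaining 11 months: F = S·e^((r + u)·T), (r + u) = 0.0587 + 0.0059 = 0.0646
F = 1.372 · e^(0.0646 × 11/12) = 1.372 × 1.061005 = 1.4557
Value of long forward = (F − K)·e^(−rT) = (1.4557 − 1.348) · e^(−0.0587·11/12)
= 0.1077 × 0.947614 = 0.102

$0.102 per pound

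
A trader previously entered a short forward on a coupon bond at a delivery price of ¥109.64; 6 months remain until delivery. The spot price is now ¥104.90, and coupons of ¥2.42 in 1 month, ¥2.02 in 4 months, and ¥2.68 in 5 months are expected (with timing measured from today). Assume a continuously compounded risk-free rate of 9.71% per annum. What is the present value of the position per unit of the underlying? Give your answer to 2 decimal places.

PV(remaining coupons) I = 2.42·e^(−0.0971·1/12) + 2.02·e^(−0.0971·4/12) + 2.68·e^(−0.0971·5/12) = 6.9299
Current forward F = (S − I)·e^(rT) = (104.90 − 6.9299)·e^(0.0971·6/12) = 97.9701 × 1.049748 = 102.8439
Value (long) = (F − K)·e^(−rT) = (102.8439 − 109.64) × 0.952610 = -6.4740
Short position value = −(long value) = ¥6.47

¥6.47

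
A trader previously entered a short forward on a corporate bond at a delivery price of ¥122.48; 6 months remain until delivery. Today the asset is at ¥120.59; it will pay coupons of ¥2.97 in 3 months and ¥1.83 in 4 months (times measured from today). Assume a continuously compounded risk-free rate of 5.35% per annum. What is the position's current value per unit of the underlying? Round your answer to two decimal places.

PV(remaining coupons) I = 2.97·e^(−0.0535·3/12) + 1.83·e^(−0.0535·4/12) = 4.7282
Current forward F = (S − I)·e^(rT) = (120.59 − 4.7282)·e^(0.0535·6/12) = 115.8618 × 1.027111 = 119.0029
Value (long) = (F − K)·e^(−rT) = (119.0029 − 122.48) × 0.973605 = -3.3853
Short position value = −(long value) = ¥3.39

¥3.39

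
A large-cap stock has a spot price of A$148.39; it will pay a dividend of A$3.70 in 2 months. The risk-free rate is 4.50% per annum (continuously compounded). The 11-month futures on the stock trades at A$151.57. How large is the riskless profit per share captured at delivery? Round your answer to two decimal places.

A$0.76 per share

PV(dividends) I = 3.70·e^(−0.0450·2/12) = 3.6724
Fair futures F* = (S − I)·e^(rT) = (148.39 − 3.6724)·e^0.041250 = 144.7176 × 1.042113 = 150.8121
Market A$151.57 > fair 150.8121: forward overpriced → cash-and-carry (borrow at r, buy the stock and collect the dividends, short the forward).
Profit at T = |F_mkt − F*| = |151.57 − 150.8121| = A$0.76 per share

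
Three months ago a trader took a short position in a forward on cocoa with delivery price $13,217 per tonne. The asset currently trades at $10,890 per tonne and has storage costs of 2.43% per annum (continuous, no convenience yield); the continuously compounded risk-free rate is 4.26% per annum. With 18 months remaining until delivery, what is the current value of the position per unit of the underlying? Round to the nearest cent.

$1104.59 per tonne

Current fair forward for the remaining 18 months: F = S·e^((r + u)·T), (r + u) = 0.0426 + 0.0243 = 0.0669
F = 10890 · e^(0.0669 × 18/12) = 10890 × 1.10555780 = 12039.5244
Value of long forward = (F − K)·e^(−rT) = (12039.5244 − 13217) · e^(−0.0426·18/12)
= -1177.4756 × 0.93809880 = -1104.59
Short position value = −(long value) = $1104.59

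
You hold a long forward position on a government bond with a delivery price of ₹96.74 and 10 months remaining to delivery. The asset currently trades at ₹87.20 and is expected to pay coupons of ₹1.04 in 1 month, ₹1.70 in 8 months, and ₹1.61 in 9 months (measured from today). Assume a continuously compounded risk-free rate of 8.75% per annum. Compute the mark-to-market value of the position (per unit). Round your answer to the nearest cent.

-₹6.88

PV(remaining coupons) I = 1.04·e^(−0.0875·1/12) + 1.70·e^(−0.0875·8/12) + 1.61·e^(−0.0875·9/12) = 4.1439
Current forward F = (S − I)·e^(rT) = (87.20 − 4.1439)·e^(0.0875·10/12) = 83.0561 × 1.075641 = 89.3385
Value (long) = (F − K)·e^(−rT) = (89.3385 − 96.74) × 0.929678 = -6.8810
Value = -₹6.88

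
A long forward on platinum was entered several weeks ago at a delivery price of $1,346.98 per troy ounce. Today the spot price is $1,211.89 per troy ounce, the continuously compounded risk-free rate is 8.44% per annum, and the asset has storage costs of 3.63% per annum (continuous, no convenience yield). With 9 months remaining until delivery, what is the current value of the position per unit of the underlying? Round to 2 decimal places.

Current fair forward for the remaining 9 months: F = S·e^((r + u)·T), (r + u) = 0.0844 + 0.0363 = 0.1207
F = 1211.89 · e^(0.1207 × 9/12) = 1211.89 × 1.09474888 = 1326.7152
Value of long forward = (F − K)·e^(−rT) = (1326.7152 − 1346.98) · e^(−0.0844·9/12)
= -20.2648 × 0.93866183 = -19.02

-$19.02 per troy ounce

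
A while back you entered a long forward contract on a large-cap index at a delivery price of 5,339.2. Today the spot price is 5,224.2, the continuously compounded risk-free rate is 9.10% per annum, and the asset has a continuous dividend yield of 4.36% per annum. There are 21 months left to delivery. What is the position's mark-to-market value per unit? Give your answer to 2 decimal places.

287.24

Current fair forward for the remaining 21 months: F = S·e^((r − q)·T), (r − q) = 0.0910 − 0.0436 = 0.0474
F = 5224.2 · e^(0.0474 × 21/12) = 5224.2 × 1.08648748 = 5676.0279
Value of long forward = (F − K)·e^(−rT) = (5676.0279 − 5339.2) · e^(−0.0910·21/12)
= 336.8279 × 0.85278314 = 287.24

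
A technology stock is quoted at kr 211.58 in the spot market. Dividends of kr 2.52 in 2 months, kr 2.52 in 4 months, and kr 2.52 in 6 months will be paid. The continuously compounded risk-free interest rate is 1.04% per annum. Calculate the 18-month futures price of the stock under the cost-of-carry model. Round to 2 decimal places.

PV(dividends) I = 2.52·e^(−0.0104·2/12) + 2.52·e^(−0.0104·4/12) + 2.52·e^(−0.0104·6/12)
I = 2.5156 + 2.5113 + 2.5069 = 7.5338
F = (S − I)·e^(rT) = (211.58 − 7.5338) · e^(0.0104·18/12)
= 204.0462 · e^0.015600 = 204.0462 × 1.015722 = kr 207.25

kr 207.25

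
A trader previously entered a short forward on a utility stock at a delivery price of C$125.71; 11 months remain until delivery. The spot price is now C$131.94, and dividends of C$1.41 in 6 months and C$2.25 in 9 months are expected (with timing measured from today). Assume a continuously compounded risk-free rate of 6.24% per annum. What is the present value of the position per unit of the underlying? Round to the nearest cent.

PV(remaining dividends) I = 1.41·e^(−0.0624·6/12) + 2.25·e^(−0.0624·9/12) = 3.5138
Current forward F = (S − I)·e^(rT) = (131.94 − 3.5138)·e^(0.0624·11/12) = 128.4262 × 1.058868 = 135.9864
Value (long) = (F − K)·e^(−rT) = (135.9864 − 125.71) × 0.944405 = 9.7051
Short position value = −(long value) = -C$9.71

-C$9.71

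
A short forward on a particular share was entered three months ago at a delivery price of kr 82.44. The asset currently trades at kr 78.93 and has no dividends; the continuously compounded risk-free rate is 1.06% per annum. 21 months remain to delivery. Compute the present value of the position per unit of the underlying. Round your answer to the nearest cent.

Current fair forward for the remaining 21 months: F = S·e^(r·T), r = 0.0106
F = 78.93 · e^(0.0106 × 21/12) = 78.93 × 1.018723 = 80.4078
Value of long forward = (F − K)·e^(−rT) = (80.4078 − 82.44) · e^(−0.0106·21/12)
= -2.0322 × 0.981621 = -1.99
Short position value = −(long value) = kr 1.99

kr 1.99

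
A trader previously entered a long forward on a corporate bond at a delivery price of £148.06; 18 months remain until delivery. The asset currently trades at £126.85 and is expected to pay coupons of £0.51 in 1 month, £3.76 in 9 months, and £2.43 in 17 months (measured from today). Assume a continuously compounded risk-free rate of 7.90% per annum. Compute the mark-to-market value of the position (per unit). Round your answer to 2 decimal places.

PV(remaining coupons) I = 0.51·e^(−0.0790·1/12) + 3.76·e^(−0.0790·9/12) + 2.43·e^(−0.0790·17/12) = 6.2231
Current forward F = (S − I)·e^(rT) = (126.85 − 6.2231)·e^(0.0790·18/12) = 120.6269 × 1.125807 = 135.8026
Value (long) = (F − K)·e^(−rT) = (135.8026 − 148.06) × 0.888252 = -10.8877
Value = -£10.89

-£10.89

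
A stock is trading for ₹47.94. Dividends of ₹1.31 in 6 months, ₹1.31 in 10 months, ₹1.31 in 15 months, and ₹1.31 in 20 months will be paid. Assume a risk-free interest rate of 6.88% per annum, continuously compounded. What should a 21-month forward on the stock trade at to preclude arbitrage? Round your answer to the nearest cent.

PV(dividends) I = 1.31·e^(−0.0688·6/12) + 1.31·e^(−0.0688·10/12) + 1.31·e^(−0.0688·15/12) + 1.31·e^(−0.0688·20/12)
I = 1.2657 + 1.2370 + 1.2020 + 1.1681 = 4.8728
F = (S − I)·e^(rT) = (47.94 − 4.8728) · e^(0.0688·21/12)
= 43.0672 · e^0.120400 = 43.0672 × 1.127948 = ₹48.58

₹48.58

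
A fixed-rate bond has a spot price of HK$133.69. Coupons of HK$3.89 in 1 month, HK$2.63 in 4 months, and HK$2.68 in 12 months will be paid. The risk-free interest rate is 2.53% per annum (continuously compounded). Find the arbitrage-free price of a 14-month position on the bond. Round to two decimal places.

HK$128.32

PV(coupons) I = 3.89·e^(−0.0253·1/12) + 2.63·e^(−0.0253·4/12) + 2.68·e^(−0.0253·12/12)
I = 3.8818 + 2.6079 + 2.6130 = 9.1027
F = (S − I)·e^(rT) = (133.69 − 9.1027) · e^(0.0253·14/12)
= 124.5873 · e^0.029517 = 124.5873 × 1.029957 = HK$128.32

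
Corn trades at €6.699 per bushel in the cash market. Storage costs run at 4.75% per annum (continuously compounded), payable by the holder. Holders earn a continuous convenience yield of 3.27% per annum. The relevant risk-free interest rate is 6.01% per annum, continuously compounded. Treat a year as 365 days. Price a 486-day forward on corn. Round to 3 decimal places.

Net carry = r + u − y = 0.0601 + 0.0475 − 0.0327 = 0.0749
F = S·e^((r+u−y)T) = 6.699 · e^(0.0749 × 486/365) = 6.699 · e^0.099730
= 6.699 × 1.104873 = €7.402 per bushel

€7.402 per bushel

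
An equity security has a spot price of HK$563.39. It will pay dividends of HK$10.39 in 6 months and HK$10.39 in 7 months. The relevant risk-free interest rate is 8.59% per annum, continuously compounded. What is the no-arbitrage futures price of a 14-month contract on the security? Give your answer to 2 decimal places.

HK$600.85

PV(dividends) I = 10.39·e^(−0.0859·6/12) + 10.39·e^(−0.0859·7/12)
I = 9.9532 + 9.8822 = 19.8354
F = (S − I)·e^(rT) = (563.39 − 19.8354) · e^(0.0859·14/12)
= 543.5546 · e^0.100217 = 543.5546 × 1.105411 = HK$600.85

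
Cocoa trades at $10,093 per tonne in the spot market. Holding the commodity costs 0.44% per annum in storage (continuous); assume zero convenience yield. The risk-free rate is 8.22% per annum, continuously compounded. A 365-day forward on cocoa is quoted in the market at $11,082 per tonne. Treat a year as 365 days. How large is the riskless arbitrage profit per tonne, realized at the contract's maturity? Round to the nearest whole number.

$76 per tonne

Fair forward: F* = S·e^(carry·T), with carry = (r + u) = 0.0822 + 0.0044 = 0.0866
F* = 10093 · e^(0.0866 × 365/365) = 10093 · e^0.086600 = 10093 × 1.090460 = $11006.0128
Market $11082 > fair $11006.0128: forward overpriced → cash-and-carry (buy spot, short the forward).
At maturity, profit = |F_mkt − F*| = |11082 − 11006.0128| = $76 per tonne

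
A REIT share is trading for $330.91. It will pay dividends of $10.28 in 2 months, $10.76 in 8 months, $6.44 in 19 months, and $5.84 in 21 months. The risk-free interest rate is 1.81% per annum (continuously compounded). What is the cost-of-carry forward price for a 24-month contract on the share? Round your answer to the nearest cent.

$309.10

PV(dividends) I = 10.28·e^(−0.0181·2/12) + 10.76·e^(−0.0181·8/12) + 6.44·e^(−0.0181·19/12) + 5.84·e^(−0.0181·21/12)
I = 10.2490 + 10.6309 + 6.2581 + 5.6579 = 32.7959
F = (S − I)·e^(rT) = (330.91 − 32.7959) · e^(0.0181·24/12)
= 298.1141 · e^0.036200 = 298.1141 × 1.036863 = $309.10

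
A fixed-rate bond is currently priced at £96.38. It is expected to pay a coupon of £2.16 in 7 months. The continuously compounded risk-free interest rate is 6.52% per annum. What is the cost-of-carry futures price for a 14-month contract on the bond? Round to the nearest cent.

£101.75

PV(coupons) I = 2.16·e^(−0.0652·7/12)
I = 2.0794
F = (S − I)·e^(rT) = (96.38 − 2.0794) · e^(0.0652·14/12)
= 94.3006 · e^0.076067 = 94.3006 × 1.079035 = £101.75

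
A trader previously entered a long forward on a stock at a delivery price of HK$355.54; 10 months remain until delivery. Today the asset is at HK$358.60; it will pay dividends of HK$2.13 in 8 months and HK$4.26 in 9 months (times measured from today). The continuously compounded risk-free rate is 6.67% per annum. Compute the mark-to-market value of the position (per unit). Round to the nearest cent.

HK$16.19

PV(remaining dividends) I = 2.13·e^(−0.0667·8/12) + 4.26·e^(−0.0667·9/12) = 6.0895
Current forward F = (S − I)·e^(rT) = (358.60 − 6.0895)·e^(0.0667·10/12) = 352.5105 × 1.057157 = 372.6589
Value (long) = (F − K)·e^(−rT) = (372.6589 − 355.54) × 0.945933 = 16.1933
Value = HK$16.19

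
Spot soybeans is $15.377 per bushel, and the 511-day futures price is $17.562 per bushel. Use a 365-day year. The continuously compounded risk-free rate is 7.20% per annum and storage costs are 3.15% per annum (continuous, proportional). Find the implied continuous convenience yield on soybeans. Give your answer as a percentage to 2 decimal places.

F = S·e^((r+u−y)T) ⇒ (r+u−y) = ln(F/S)/T
ln(17.562/15.377) = 0.132865; /T ⇒ 0.094904
y = r + u − ln(F/S)/T = 0.0720 + 0.0315 − 0.094904 = 0.008596
y = 0.86%

0.86%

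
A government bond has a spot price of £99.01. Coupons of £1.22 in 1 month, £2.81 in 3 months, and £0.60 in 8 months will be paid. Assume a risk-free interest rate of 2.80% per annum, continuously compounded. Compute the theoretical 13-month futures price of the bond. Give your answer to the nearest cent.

£97.32

PV(coupons) I = 1.22·e^(−0.0280·1/12) + 2.81·e^(−0.0280·3/12) + 0.60·e^(−0.0280·8/12)
I = 1.2172 + 2.7904 + 0.5889 = 4.5965
F = (S − I)·e^(rT) = (99.01 − 4.5965) · e^(0.0280·13/12)
= 94.4135 · e^0.030333 = 94.4135 × 1.030798 = £97.32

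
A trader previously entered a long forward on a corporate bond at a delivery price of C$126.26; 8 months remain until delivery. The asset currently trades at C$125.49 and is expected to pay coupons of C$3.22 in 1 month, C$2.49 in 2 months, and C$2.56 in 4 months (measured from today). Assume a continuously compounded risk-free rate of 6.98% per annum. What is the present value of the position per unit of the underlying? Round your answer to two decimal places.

PV(remaining coupons) I = 3.22·e^(−0.0698·1/12) + 2.49·e^(−0.0698·2/12) + 2.56·e^(−0.0698·4/12) = 8.1637
Current forward F = (S − I)·e^(rT) = (125.49 − 8.1637)·e^(0.0698·8/12) = 117.3263 × 1.047633 = 122.9149
Value (long) = (F − K)·e^(−rT) = (122.9149 − 126.26) × 0.954533 = -3.1930
Value = -C$3.19

-C$3.19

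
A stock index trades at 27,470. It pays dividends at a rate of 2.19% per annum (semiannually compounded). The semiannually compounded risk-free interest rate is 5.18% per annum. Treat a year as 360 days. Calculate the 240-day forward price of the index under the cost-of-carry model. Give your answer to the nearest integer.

F = S · (1+r/2)^(2T) / (1+q/2)^(2T)
= 27470 × 1.034682 / 1.014627 = 27470 × 1.019766
F = 28,013

28,013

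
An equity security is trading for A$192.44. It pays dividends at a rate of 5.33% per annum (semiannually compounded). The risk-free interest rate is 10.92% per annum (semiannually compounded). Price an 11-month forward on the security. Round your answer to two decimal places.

A$202.15

F = S · (1+r/2)^(2T) / (1+q/2)^(2T)
= 192.44 × 1.102370 / 1.049400 = 192.44 × 1.050476
F = A$202.15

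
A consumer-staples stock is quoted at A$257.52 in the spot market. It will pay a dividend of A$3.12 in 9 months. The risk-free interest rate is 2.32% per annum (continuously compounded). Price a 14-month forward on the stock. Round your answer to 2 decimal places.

A$261.44

PV(dividends) I = 3.12·e^(−0.0232·9/12)
I = 3.0662
F = (S − I)·e^(rT) = (257.52 − 3.0662) · e^(0.0232·14/12)
= 254.4538 · e^0.027067 = 254.4538 × 1.027437 = A$261.44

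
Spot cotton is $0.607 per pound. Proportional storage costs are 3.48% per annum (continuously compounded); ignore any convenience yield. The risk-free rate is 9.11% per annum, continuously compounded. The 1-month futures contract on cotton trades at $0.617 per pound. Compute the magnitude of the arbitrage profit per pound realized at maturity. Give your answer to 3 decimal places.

$0.004 per pound

Fair futures: F* = S·e^(carry·T), with carry = (r + u) = 0.0911 + 0.0348 = 0.1259
F* = 0.607 · e^(0.1259 × 1/12) = 0.607 · e^0.010492 = 0.607 × 1.010547 = $0.6134
Market $0.617 > fair $0.6134: forward overpriced → cash-and-carry (buy spot, short the forward).
At maturity, profit = |F_mkt − F*| = |0.617 − 0.6134| = $0.004 per pound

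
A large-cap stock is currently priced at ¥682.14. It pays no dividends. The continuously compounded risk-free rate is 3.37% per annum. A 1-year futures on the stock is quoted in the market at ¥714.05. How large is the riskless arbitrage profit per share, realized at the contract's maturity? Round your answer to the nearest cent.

Fair futures: F* = S·e^(carry·T), with carry = r = 0.0337
F* = 682.14 · e^(0.0337 × 1) = 682.14 · e^0.033700 = 682.14 × 1.034274 = ¥705.5197
Market ¥714.05 > fair ¥705.5197: forward overpriced → cash-and-carry (buy spot, short the forward).
At maturity, profit = |F_mkt − F*| = |714.05 − 705.5197| = ¥8.53 per share

¥8.53 per share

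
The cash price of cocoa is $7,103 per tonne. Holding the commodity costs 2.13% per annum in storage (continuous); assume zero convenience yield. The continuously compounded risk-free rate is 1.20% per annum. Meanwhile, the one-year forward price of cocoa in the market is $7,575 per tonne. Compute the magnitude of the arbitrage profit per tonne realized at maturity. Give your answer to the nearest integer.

Fair forward: F* = S·e^(carry·T), with carry = (r + u) = 0.0120 + 0.0213 = 0.0333
F* = 7103 · e^(0.0333 × 12/12) = 7103 · e^0.033300 = 7103 × 1.033861 = $7343.5147
Market $7575 > fair $7343.5147: forward overpriced → cash-and-carry (buy spot, short the forward).
At maturity, profit = |F_mkt − F*| = |7575 − 7343.5147| = $231 per tonne

$231 per tonne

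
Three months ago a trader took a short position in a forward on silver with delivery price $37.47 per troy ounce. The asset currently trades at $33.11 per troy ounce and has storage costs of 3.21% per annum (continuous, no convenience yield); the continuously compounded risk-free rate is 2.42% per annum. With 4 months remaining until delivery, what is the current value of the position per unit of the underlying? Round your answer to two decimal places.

$3.70 per troy ounce

Current fair forward for the remaining 4 months: F = S·e^((r + u)·T), (r + u) = 0.0242 + 0.0321 = 0.0563
F = 33.11 · e^(0.0563 × 4/12) = 33.11 × 1.018944 = 33.7372
Value of long forward = (F − K)·e^(−rT) = (33.7372 − 37.47) · e^(−0.0242·4/12)
= -3.7328 × 0.991966 = -3.70
Short position value = −(long value) = $3.70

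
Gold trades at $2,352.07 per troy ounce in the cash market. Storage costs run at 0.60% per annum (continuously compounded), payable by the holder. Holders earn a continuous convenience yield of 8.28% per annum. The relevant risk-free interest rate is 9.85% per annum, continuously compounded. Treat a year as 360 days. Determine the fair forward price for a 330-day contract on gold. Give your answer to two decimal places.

Net carry = r + u − y = 0.0985 + 0.0060 − 0.0828 = 0.0217
F = S·e^((r+u−y)T) = 2352.07 · e^(0.0217 × 330/360) = 2352.07 · e^0.01989167
= 2352.07 × 1.02009083 = $2,399.33 per troy ounce

$2,399.33 per troy ounce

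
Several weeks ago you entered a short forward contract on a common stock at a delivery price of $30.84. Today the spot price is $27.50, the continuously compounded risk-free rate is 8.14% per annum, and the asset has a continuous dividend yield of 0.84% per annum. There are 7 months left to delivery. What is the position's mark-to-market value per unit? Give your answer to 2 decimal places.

$2.04

Current fair forward for the remaining 7 months: F = S·e^((r − q)·T), (r − q) = 0.0814 − 0.0084 = 0.0730
F = 27.50 · e^(0.0730 × 7/12) = 27.50 × 1.043503 = 28.6963
Value of long forward = (F − K)·e^(−rT) = (28.6963 − 30.84) · e^(−0.0814·7/12)
= -2.1437 × 0.953626 = -2.04
Short position value = −(long value) = $2.04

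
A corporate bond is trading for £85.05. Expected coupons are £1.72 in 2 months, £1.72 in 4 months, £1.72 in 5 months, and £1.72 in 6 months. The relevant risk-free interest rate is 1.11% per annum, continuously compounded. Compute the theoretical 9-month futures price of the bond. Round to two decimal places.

£78.85

PV(coupons) I = 1.72·e^(−0.0111·2/12) + 1.72·e^(−0.0111·4/12) + 1.72·e^(−0.0111·5/12) + 1.72·e^(−0.0111·6/12)
I = 1.7168 + 1.7136 + 1.7121 + 1.7105 = 6.8530
F = (S − I)·e^(rT) = (85.05 − 6.8530) · e^(0.0111·9/12)
= 78.1970 · e^0.008325 = 78.1970 × 1.008360 = £78.85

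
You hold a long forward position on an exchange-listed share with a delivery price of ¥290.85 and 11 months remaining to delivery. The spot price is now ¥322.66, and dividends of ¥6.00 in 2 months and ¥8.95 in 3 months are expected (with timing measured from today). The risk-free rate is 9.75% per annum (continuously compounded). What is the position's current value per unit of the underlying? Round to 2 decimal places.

PV(remaining dividends) I = 6.00·e^(−0.0975·2/12) + 8.95·e^(−0.0975·3/12) = 14.6378
Current forward F = (S − I)·e^(rT) = (322.66 − 14.6378)·e^(0.0975·11/12) = 308.0222 × 1.093491 = 336.8195
Value (long) = (F − K)·e^(−rT) = (336.8195 − 290.85) × 0.914503 = 42.0392
Value = ¥42.04

¥42.04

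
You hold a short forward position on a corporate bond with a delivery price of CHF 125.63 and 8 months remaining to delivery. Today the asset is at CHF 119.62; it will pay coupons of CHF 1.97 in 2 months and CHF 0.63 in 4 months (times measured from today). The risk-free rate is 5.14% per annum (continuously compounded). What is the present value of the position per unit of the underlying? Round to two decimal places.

PV(remaining coupons) I = 1.97·e^(−0.0514·2/12) + 0.63·e^(−0.0514·4/12) = 2.5725
Current forward F = (S − I)·e^(rT) = (119.62 − 2.5725)·e^(0.0514·8/12) = 117.0475 × 1.034861 = 121.1279
Value (long) = (F − K)·e^(−rT) = (121.1279 − 125.63) × 0.966314 = -4.3504
Short position value = −(long value) = CHF 4.35

CHF 4.35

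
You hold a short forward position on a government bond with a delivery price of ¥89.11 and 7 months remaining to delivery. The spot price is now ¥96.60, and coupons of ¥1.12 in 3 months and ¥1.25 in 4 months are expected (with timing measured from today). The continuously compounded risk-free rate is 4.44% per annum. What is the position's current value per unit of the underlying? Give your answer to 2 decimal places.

PV(remaining coupons) I = 1.12·e^(−0.0444·3/12) + 1.25·e^(−0.0444·4/12) = 2.3393
Current forward F = (S − I)·e^(rT) = (96.60 − 2.3393)·e^(0.0444·7/12) = 94.2607 × 1.026238 = 96.7339
Value (long) = (F − K)·e^(−rT) = (96.7339 − 89.11) × 0.974433 = 7.4290
Short position value = −(long value) = -¥7.43

-¥7.43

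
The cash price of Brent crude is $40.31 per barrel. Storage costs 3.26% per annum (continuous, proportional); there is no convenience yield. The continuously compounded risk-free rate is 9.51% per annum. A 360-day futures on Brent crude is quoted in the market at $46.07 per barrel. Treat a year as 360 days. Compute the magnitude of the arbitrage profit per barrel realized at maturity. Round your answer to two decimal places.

$0.27 per barrel

Fair futures: F* = S·e^(carry·T), with carry = (r + u) = 0.0951 + 0.0326 = 0.1277
F* = 40.31 · e^(0.1277 × 360/360) = 40.31 · e^0.127700 = 40.31 × 1.136212 = $45.8007
Market $46.07 > fair $45.8007: forward overpriced → cash-and-carry (buy spot, short the forward).
At maturity, profit = |F_mkt − F*| = |46.07 − 45.8007| = $0.27 per barrel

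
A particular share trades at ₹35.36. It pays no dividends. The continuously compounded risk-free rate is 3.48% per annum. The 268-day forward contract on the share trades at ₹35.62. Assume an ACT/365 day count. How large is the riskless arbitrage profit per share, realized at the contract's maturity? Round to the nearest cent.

Fair forward: F* = S·e^(carry·T), with carry = r = 0.0348
F* = 35.36 · e^(0.0348 × 268/365) = 35.36 · e^0.025552 = 35.36 × 1.025881 = ₹36.2752
Market ₹35.62 < fair ₹36.2752: forward underpriced → reverse cash-and-carry (short spot, go long the forward).
At maturity, profit = |F_mkt − F*| = |35.62 − 36.2752| = ₹0.66 per share

₹0.66 per share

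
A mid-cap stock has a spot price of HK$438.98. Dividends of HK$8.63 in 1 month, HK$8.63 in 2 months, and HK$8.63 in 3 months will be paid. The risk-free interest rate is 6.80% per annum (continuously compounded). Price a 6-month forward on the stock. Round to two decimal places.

HK$427.68

PV(dividends) I = 8.63·e^(−0.0680·1/12) + 8.63·e^(−0.0680·2/12) + 8.63·e^(−0.0680·3/12)
I = 8.5812 + 8.5327 + 8.4845 = 25.5984
F = (S − I)·e^(rT) = (438.98 − 25.5984) · e^(0.0680·6/12)
= 413.3816 · e^0.034000 = 413.3816 × 1.034585 = HK$427.68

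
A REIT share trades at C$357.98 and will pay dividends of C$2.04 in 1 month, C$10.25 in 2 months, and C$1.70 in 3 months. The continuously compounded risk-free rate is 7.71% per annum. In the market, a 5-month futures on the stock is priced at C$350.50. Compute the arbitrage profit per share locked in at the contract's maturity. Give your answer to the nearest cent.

PV(dividends) I = 2.04·e^(−0.0771·1/12) + 10.25·e^(−0.0771·2/12) + 1.70·e^(−0.0771·3/12) = 13.8136
Fair futures F* = (S − I)·e^(rT) = (357.98 − 13.8136)·e^0.032125 = 344.1664 × 1.032647 = 355.4024
Market C$350.50 < fair 355.4024: forward underpriced → reverse cash-and-carry (short the stock, invest proceeds at r, pay the dividends, go long the forward).
Profit at T = |F_mkt − F*| = |350.50 − 355.4024| = C$4.90 per share

C$4.90 per share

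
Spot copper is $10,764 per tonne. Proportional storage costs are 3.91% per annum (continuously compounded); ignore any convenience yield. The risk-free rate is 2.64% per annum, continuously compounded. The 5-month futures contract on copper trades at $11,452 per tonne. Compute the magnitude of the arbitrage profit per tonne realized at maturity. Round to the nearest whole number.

Fair futures: F* = S·e^(carry·T), with carry = (r + u) = 0.0264 + 0.0391 = 0.0655
F* = 10764 · e^(0.0655 × 5/12) = 10764 · e^0.027292 = 10764 × 1.027668 = $11061.8184
Market $11452 > fair $11061.8184: forward overpriced → cash-and-carry (buy spot, short the forward).
At maturity, profit = |F_mkt − F*| = |11452 − 11061.8184| = $390 per tonne

$390 per tonne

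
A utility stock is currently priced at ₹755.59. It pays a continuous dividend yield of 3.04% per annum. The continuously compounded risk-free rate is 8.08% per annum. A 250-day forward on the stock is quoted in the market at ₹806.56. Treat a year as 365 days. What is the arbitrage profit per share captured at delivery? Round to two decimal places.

₹24.43 per share

Fair forward: F* = S·e^(carry·T), with carry = (r − q) = 0.0808 − 0.0304 = 0.0504
F* = 755.59 · e^(0.0504 × 250/365) = 755.59 · e^0.034521 = 755.59 × 1.035124 = ₹782.1293
Market ₹806.56 > fair ₹782.1293: forward overpriced → cash-and-carry (buy spot, short the forward).
At maturity, profit = |F_mkt − F*| = |806.56 − 782.1293| = ₹24.43 per share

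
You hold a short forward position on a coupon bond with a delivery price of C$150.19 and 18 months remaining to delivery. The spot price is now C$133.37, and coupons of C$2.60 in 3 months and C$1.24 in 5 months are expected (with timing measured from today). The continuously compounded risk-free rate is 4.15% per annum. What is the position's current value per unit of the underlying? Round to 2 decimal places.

PV(remaining coupons) I = 2.60·e^(−0.0415·3/12) + 1.24·e^(−0.0415·5/12) = 3.7919
Current forward F = (S − I)·e^(rT) = (133.37 − 3.7919)·e^(0.0415·18/12) = 129.5781 × 1.064228 = 137.9006
Value (long) = (F − K)·e^(−rT) = (137.9006 − 150.19) × 0.939648 = -11.5477
Short position value = −(long value) = C$11.55

C$11.55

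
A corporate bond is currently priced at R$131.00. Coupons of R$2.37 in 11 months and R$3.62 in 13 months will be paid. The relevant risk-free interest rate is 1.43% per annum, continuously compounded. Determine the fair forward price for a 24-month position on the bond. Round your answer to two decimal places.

PV(coupons) I = 2.37·e^(−0.0143·11/12) + 3.62·e^(−0.0143·13/12)
I = 2.3391 + 3.5644 = 5.9035
F = (S − I)·e^(rT) = (131.00 − 5.9035) · e^(0.0143·24/12)
= 125.0965 · e^0.028600 = 125.0965 × 1.029013 = R$128.73

R$128.73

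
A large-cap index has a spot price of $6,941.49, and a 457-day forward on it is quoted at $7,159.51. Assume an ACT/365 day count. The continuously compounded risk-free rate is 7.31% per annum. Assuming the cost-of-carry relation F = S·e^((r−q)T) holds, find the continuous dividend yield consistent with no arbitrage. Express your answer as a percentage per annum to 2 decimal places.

4.84%

From F = S·e^((r−q)T): (r − q) = ln(F/S)/T
ln(7159.51/6941.49) = ln(1.031408) = 0.030925
(r − q) = 0.030925 / (457/365) = 0.024699
q = r − ln(F/S)/T = 0.0731 − 0.024699 = 0.048401
q = 4.84%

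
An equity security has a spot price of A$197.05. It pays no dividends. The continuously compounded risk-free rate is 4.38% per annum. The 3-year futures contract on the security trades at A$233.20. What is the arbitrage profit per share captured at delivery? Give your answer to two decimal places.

A$8.48 per share

Fair futures: F* = S·e^(carry·T), with carry = r = 0.0438
F* = 197.05 · e^(0.0438 × 3) = 197.05 · e^0.131400 = 197.05 × 1.140424 = A$224.7205
Market A$233.20 > fair A$224.7205: forward overpriced → cash-and-carry (buy spot, short the forward).
At maturity, profit = |F_mkt − F*| = |233.20 − 224.7205| = A$8.48 per share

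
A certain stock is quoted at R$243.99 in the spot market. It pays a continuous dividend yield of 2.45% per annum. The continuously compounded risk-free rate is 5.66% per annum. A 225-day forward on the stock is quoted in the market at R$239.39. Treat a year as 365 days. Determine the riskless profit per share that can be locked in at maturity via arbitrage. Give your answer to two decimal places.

Fair forward: F* = S·e^(carry·T), with carry = (r − q) = 0.0566 − 0.0245 = 0.0321
F* = 243.99 · e^(0.0321 × 225/365) = 243.99 · e^0.019788 = 243.99 × 1.019985 = R$248.8661
Market R$239.39 < fair R$248.8661: forward underpriced → reverse cash-and-carry (short spot, go long the forward).
At maturity, profit = |F_mkt − F*| = |239.39 − 248.8661| = R$9.48 per share

R$9.48 per share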